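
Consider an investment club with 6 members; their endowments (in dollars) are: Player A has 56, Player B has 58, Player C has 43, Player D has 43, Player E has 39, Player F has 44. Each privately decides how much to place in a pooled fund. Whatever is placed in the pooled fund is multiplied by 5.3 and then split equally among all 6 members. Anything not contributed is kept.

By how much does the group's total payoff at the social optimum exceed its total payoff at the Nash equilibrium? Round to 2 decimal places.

The private return per contributed unit is 5.3/6 = 0.8833 < 1 for every player regardless of endowment, so the Nash equilibrium is zero contribution and the group total is Σ E_j = 56 + 58 + 43 + 43 + 39 + 44 = 283.
Each contributed unit returns 5.300 to the group, so the social optimum is full contribution by everyone: group total = 5.300 × 283 = 1499.90.
Efficiency loss = (5.300 − 1) × 283 = 1216.90.

1216.90 dollars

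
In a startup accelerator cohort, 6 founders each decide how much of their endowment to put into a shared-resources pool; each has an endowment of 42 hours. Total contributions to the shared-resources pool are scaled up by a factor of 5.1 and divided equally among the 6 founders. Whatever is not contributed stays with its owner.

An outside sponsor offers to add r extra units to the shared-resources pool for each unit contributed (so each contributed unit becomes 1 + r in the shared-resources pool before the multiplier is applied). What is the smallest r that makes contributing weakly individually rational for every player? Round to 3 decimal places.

0.176

With matching at rate r, one contributed unit becomes (1 + r) in the shared-resources pool and returns 5.1 × (1 + r) / 6 to the contributor.
Setting this equal to 1: 1 + r = 6/5.1 = 1.1765.
So the minimum matching rate is r = 1.1765 − 1 = 0.176.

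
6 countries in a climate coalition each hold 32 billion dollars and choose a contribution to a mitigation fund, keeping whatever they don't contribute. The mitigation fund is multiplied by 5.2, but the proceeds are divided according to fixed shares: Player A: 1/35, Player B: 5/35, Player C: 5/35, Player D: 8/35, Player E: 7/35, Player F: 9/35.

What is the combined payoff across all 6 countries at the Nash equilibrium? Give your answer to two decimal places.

595.20 billion dollars

For player j, contributing a unit is worthwhile iff 5.2 × (j's share) ≥ 1, i.e. iff j's share is at least 0.1923.
The shares above 0.1923 belong to Player D, Player E and Player F, contributing 32 each; the remaining 3 contribute 0. Total contributed: 96.
The mitigation fund pays out 5.2 × 96 = 499.20 in total (split across the unequal shares, but the aggregate is all that matters for the group sum).
The 3 free-riders keep 32 each, adding 96. Group total = 96 + 499.20 = 595.20.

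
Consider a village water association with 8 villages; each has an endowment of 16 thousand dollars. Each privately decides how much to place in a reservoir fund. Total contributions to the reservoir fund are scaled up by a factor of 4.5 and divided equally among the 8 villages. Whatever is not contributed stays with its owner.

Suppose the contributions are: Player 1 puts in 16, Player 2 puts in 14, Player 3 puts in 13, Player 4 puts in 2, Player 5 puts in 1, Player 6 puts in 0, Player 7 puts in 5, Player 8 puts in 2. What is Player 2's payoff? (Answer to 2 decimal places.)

31.81 thousand dollars

Total contributed: 16 + 14 + 13 + 2 + 1 + 0 + 5 + 2 = 53.
Each receives 4.5 × 53 / 8 = 29.81 from the reservoir fund.
Player 2 keeps 16 − 14 = 2, so Player 2's payoff is 2 + 29.81 = 31.81.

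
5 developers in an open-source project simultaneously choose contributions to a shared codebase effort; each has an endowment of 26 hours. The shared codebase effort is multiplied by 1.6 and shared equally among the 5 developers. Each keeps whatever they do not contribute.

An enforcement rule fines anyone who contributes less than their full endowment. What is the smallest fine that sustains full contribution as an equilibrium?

17.68 hours

Given the others contribute fully, the best deviation is to contribute 0 (any partial contribution still incurs the fine and gives up units whose private return 0.3200 is below 1).
Deviating from 26 to 0 saves 26 hours but forfeits the deviator's share of the drop in the shared codebase effort: 1.6/5 × 26 = 8.32.
So the deviation gain is 26 − 8.32 = 17.68, and the fine must be at least 17.68 hours to wipe it out.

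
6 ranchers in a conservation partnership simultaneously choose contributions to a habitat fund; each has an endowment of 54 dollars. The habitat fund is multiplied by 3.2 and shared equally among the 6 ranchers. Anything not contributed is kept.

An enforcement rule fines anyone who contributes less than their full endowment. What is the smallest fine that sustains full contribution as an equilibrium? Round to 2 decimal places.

25.20 dollars

Given the others contribute fully, the best deviation is to contribute 0 (any partial contribution still incurs the fine and gives up units whose private return 0.5333 is below 1).
Deviating from 54 to 0 saves 54 dollars but forfeits the deviator's share of the drop in the habitat fund: 3.2/6 × 54 = 28.80.
So the deviation gain is 54 − 28.80 = 25.20, and the fine must be at least 25.20 dollars to wipe it out.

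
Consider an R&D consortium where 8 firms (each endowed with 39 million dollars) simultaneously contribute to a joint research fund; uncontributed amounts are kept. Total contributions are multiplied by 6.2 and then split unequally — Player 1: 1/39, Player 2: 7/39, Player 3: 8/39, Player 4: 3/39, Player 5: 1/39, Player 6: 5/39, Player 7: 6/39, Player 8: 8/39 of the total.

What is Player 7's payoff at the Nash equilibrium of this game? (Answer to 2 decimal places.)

Player j's private return per contributed unit is 6.2 × (j's share). Contributing is weakly dominant for j when that share is at least 1/6.2 = 0.1613, and contributing 0 is dominant otherwise.
Player 2, Player 3 and Player 8 are above the threshold, contributing 39 each; the remaining 5 contribute 0. Total contributed: 117.
Player 7 keeps 39 and receives 6.2 × 117 × 6/39 = 111.60 from the joint research fund, for a payoff of 150.60.

150.60 million dollars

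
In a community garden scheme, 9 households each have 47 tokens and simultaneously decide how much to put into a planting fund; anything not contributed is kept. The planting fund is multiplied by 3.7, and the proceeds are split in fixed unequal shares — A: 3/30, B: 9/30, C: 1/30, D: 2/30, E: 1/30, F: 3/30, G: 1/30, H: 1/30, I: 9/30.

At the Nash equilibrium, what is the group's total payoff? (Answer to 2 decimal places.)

For player j, contributing a unit is worthwhile iff 3.7 × (j's share) ≥ 1, i.e. iff j's share is at least 0.2703.
B and I are above the threshold, contributing 47 each; the remaining 7 contribute 0. Total contributed: 94.
The planting fund pays out 3.7 × 94 = 347.80 in total (split across the unequal shares, but the aggregate is all that matters for the group sum).
The 7 free-riders keep 47 each, adding 329. Group total = 329 + 347.80 = 676.80.

676.80 tokens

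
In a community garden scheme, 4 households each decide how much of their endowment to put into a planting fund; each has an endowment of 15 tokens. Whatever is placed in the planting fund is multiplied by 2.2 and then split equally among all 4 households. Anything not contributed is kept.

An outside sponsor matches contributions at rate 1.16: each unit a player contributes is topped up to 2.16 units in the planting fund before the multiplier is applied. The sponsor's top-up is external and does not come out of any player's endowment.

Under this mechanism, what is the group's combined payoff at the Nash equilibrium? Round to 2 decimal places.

285.12 tokens

The effective private return per unit is now 2.2 × 2.16 / 4 = 1.1880 > 1, so every player's dominant strategy flips to full contribution.
So the Nash equilibrium is full contribution by all 4; the group earns 2.2 × 2.16 × 60 = 285.12.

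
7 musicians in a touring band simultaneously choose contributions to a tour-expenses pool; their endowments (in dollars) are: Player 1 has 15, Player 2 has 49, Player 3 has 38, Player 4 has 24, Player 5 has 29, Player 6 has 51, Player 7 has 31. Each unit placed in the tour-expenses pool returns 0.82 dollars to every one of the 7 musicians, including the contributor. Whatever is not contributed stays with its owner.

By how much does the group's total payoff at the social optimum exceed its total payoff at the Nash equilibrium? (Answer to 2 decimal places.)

The private return per contributed unit is 0.82 < 1 for everyone, so the Nash equilibrium is zero contribution and the group total is Σ E_j = 15 + 49 + 38 + 24 + 29 + 51 + 31 = 237.
Each contributed unit returns 5.740 to the group, so the social optimum is full contribution by everyone: group total = 5.740 × 237 = 1360.38.
Efficiency loss = (5.740 − 1) × 237 = 1123.38.

1123.38 dollars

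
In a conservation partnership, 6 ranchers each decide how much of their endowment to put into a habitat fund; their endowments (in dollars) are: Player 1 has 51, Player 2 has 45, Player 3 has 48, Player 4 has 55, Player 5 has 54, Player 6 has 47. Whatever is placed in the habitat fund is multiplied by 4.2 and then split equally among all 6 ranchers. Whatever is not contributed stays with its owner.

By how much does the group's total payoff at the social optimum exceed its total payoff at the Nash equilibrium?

The private return per contributed unit is 4.2/6 = 0.7000 < 1 for every player regardless of endowment, so the Nash equilibrium is zero contribution and the group total is Σ E_j = 51 + 45 + 48 + 55 + 54 + 47 = 300.
Each contributed unit returns 4.200 to the group, so the social optimum is full contribution by everyone: group total = 4.200 × 300 = 1260.00.
Efficiency loss = (4.200 − 1) × 300 = 960.00.

960.00 dollars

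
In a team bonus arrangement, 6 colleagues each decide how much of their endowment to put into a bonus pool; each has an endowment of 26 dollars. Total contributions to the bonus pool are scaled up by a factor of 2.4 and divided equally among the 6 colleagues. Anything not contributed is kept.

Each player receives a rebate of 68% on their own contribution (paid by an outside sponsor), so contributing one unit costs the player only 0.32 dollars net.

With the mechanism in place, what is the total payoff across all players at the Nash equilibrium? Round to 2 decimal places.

The effective private return per unit is now (2.4/6) / 0.32 = 1.2500 > 1, so every player's dominant strategy flips to full contribution.
At the Nash equilibrium everyone contributes 26. Group total payoff = 6 × (26 × 0.68 + 2.4 × 26) = 480.48.

480.48 dollars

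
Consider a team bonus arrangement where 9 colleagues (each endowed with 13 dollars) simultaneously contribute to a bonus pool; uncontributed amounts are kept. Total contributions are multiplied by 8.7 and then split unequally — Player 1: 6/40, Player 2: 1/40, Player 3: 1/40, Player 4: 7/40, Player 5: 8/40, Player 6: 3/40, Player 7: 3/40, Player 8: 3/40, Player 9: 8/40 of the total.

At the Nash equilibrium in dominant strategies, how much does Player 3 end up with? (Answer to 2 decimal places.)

Player j's private return per contributed unit is 8.7 × (j's share). Contributing is weakly dominant for j when that share is at least 1/8.7 = 0.1149, and contributing 0 is dominant otherwise.
Player 1, Player 4, Player 5 and Player 9 are above the threshold, contributing 13 each; the remaining 5 contribute 0. Total contributed: 52.
Player 3 keeps 13 and receives 8.7 × 52 × 1/40 = 11.31 from the bonus pool, for a payoff of 24.31.

24.31 dollars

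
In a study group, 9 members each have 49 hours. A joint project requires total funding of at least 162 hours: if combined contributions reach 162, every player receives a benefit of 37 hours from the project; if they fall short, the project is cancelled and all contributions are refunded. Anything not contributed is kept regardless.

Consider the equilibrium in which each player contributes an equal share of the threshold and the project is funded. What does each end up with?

Equal share of the threshold: 162/9 = 18.
At this profile no one gains by cutting their contribution: any cut drops the total below 162, the project is cancelled, contributions are refunded, and the deviator ends with 49, which is less than 49 − 18 + 37 = 68. Contributing more than 18 just wastes the excess. So contributing exactly 18 is a best response.
Each player's payoff: 49 − 18 + 37 = 68.

68 hours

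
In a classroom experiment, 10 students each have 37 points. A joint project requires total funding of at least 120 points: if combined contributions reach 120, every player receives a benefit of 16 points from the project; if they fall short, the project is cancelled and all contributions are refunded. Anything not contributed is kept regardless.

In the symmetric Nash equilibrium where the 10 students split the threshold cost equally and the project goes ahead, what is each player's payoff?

Equal share of the threshold: 120/10 = 12.
At this profile no one gains by cutting their contribution: any cut drops the total below 120, the project is cancelled, contributions are refunded, and the deviator ends with 37, which is less than 37 − 12 + 16 = 41. Contributing more than 12 just wastes the excess. So contributing exactly 12 is a best response.
Each player's payoff: 37 − 12 + 16 = 41.

41 points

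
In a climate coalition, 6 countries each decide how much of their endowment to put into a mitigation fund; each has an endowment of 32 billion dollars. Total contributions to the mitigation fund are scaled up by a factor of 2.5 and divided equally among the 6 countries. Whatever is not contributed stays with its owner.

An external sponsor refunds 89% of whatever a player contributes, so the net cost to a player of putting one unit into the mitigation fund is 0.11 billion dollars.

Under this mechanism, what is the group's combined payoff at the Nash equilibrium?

650.88 billion dollars

The effective private return per unit is now (2.5/6) / 0.11 = 3.7879 > 1, so every player's dominant strategy flips to full contribution.
So the Nash equilibrium is full contribution by all 6; the group earns 6 × (32 × 0.89 + 2.5 × 32) = 650.88.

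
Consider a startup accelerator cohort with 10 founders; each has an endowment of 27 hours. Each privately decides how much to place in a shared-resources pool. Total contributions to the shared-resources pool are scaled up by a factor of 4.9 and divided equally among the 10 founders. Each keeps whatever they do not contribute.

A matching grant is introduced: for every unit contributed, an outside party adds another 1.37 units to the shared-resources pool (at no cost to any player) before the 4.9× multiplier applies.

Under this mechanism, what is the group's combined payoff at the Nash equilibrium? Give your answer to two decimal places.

The effective private return per unit is now 4.9 × 2.37 / 10 = 1.1613 > 1, so every player's dominant strategy flips to full contribution.
So the Nash equilibrium is full contribution by all 10; the group earns 4.9 × 2.37 × 270 = 3135.51.

3135.51 hours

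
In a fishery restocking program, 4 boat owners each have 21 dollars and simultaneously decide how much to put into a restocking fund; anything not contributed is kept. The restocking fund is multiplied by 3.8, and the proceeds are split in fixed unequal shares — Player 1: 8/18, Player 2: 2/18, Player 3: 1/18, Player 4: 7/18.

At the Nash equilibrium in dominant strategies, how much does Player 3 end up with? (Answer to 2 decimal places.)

29.87 dollars

A player with share s gets back 3.8·s per unit contributed, so full contribution is dominant for anyone with s > 1/3.8 = 0.2632 and zero contribution is dominant for anyone below.
Player 1 and Player 4 clear that bar, contributing 21 each; the remaining 2 contribute 0. Total contributed: 42.
Player 3 keeps 21 and receives 3.8 × 42 × 1/18 = 8.87 from the restocking fund, for a payoff of 29.87.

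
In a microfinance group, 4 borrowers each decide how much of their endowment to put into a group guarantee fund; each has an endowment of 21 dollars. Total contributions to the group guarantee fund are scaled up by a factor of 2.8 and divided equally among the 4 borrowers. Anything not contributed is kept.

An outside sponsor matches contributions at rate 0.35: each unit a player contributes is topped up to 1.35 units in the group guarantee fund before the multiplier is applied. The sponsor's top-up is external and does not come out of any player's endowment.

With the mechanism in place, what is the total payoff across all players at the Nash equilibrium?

84.00 dollars

With the mechanism, a contributed unit returns 2.8 × 1.35 / 4 = 0.9450 per unit of net cost — still below 1 — so contributing 0 remains dominant for every player.
Everyone keeps their endowment and the group total is 4 × 21 = 84.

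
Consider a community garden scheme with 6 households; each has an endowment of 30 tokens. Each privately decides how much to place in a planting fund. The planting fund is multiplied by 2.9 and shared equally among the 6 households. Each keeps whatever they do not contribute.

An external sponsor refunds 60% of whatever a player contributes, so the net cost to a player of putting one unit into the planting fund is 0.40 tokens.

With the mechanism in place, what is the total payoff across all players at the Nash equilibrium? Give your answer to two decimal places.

630.00 tokens

The effective private return per unit is now (2.9/6) / 0.40 = 1.2083 > 1, so every player's dominant strategy flips to full contribution.
So the Nash equilibrium is full contribution by all 6; the group earns 6 × (30 × 0.60 + 2.9 × 30) = 630.00.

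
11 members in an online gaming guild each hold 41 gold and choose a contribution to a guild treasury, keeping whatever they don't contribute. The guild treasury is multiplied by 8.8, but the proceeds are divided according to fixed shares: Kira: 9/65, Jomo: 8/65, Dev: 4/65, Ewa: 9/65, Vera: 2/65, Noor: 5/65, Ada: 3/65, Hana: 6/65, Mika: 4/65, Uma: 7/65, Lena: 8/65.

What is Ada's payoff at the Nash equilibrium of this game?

107.61 gold

For player j, contributing a unit is worthwhile iff 8.8 × (j's share) ≥ 1, i.e. iff j's share is at least 0.1136.
Kira, Jomo, Ewa and Lena clear that bar, contributing 41 each; the remaining 7 contribute 0. Total contributed: 164.
Ada keeps 41 and receives 8.8 × 164 × 3/65 = 66.61 from the guild treasury, for a payoff of 107.61.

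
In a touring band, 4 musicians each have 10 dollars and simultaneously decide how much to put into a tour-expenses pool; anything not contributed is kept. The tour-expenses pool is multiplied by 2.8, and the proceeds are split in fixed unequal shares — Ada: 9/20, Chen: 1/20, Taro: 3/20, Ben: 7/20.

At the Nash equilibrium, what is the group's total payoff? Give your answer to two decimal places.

Each unit j contributes comes back to j as 2.8 × (j's share), so j prefers to contribute only if that share exceeds 1/2.8 = 0.3571; otherwise keeping the unit dominates.
The only share above 0.3571 is Ada's 9/20, contributing 10; the remaining 3 contribute 0. Total contributed: 10.
The tour-expenses pool pays out 2.8 × 10 = 28.00 in total (split across the unequal shares, but the aggregate is all that matters for the group sum).
The 3 free-riders keep 10 each, adding 30. Group total = 30 + 28.00 = 58.00.

58.00 dollars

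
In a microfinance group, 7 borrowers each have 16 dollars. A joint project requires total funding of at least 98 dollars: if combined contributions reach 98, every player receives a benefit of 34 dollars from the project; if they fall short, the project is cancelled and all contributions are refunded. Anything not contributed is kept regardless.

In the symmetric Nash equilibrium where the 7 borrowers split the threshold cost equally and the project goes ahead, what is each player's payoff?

Equal share of the threshold: 98/7 = 14.
At this profile no one gains by cutting their contribution: any cut drops the total below 98, the project is cancelled, contributions are refunded, and the deviator ends with 16, which is less than 16 − 14 + 34 = 36. Contributing more than 14 just wastes the excess. So contributing exactly 14 is a best response.
Each player's payoff: 16 − 14 + 34 = 36.

36 dollars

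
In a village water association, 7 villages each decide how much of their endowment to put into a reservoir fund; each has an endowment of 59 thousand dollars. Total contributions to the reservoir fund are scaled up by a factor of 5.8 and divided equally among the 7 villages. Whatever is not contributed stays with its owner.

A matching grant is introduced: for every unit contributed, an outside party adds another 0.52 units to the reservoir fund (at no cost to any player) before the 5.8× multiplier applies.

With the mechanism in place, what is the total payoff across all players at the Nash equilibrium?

3641.01 thousand dollars

The effective private return per unit is now 5.8 × 1.52 / 7 = 1.2594 > 1, so every player's dominant strategy flips to full contribution.
At the Nash equilibrium everyone contributes 59. Group total payoff = 5.8 × 1.52 × 413 = 3641.01.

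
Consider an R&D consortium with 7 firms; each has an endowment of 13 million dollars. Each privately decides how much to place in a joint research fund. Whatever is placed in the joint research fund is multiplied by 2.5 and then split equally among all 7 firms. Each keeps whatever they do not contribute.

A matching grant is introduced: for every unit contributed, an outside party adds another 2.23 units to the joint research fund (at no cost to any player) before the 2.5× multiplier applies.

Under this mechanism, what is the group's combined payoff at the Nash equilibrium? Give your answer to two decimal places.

734.83 million dollars

With the mechanism, a contributed unit returns 2.5 × 3.23 / 7 = 1.1536 per unit of net cost to the contributor — now above 1 — so contributing fully is weakly dominant for every player.
So the Nash equilibrium is full contribution by all 7; the group earns 2.5 × 3.23 × 91 = 734.83.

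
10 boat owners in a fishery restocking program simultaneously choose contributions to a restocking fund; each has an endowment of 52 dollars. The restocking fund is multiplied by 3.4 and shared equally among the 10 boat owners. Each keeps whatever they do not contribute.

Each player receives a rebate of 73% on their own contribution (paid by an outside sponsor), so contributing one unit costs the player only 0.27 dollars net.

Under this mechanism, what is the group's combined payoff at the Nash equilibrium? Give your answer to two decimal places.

2147.60 dollars

Under the mechanism each unit contributed yields (3.4/10) / 0.27 = 1.2593 back to its contributor per unit of net cost, which exceeds 1, making full contribution the dominant choice for everyone.
So the Nash equilibrium is full contribution by all 10; the group earns 10 × (52 × 0.73 + 3.4 × 52) = 2147.60.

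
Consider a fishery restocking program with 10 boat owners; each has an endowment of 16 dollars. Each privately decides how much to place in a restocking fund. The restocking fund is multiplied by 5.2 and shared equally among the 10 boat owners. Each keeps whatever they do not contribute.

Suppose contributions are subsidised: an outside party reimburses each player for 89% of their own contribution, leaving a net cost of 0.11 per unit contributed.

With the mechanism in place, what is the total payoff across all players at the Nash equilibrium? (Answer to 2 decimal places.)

974.40 dollars

Under the mechanism each unit contributed yields (5.2/10) / 0.11 = 4.7273 back to its contributor per unit of net cost, which exceeds 1, making full contribution the dominant choice for everyone.
So the Nash equilibrium is full contribution by all 10; the group earns 10 × (16 × 0.89 + 5.2 × 16) = 974.40.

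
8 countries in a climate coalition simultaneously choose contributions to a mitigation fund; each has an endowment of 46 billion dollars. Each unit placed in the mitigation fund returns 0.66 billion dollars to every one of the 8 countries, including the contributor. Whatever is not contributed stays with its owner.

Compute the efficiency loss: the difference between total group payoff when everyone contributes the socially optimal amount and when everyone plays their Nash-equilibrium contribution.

The private return per contributed unit is 0.66 < 1, so contributing 0 is dominant for every player. At the Nash equilibrium everyone keeps their 46, and the group total is 8 × 46 = 368.
Each contributed unit returns 5.280 to the group as a whole (0.66 to each of 8 players), which exceeds 1, so the social optimum is full contribution: group total = 5.280 × 368 = 1943.04.
Efficiency loss = 1943.04 − 368 = 1575.04.

1575.04 billion dollars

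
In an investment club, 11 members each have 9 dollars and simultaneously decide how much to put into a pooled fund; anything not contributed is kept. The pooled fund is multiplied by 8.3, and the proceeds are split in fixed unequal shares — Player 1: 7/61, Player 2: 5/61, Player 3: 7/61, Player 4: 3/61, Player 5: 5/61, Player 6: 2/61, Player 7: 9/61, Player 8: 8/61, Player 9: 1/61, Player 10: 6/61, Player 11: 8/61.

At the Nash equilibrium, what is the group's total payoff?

296.10 dollars

Player j's private return per contributed unit is 8.3 × (j's share). Contributing is weakly dominant for j when that share is at least 1/8.3 = 0.1205, and contributing 0 is dominant otherwise.
The shares above 0.1205 belong to Player 7, Player 8 and Player 11, contributing 9 each; the remaining 8 contribute 0. Total contributed: 27.
The pooled fund pays out 8.3 × 27 = 224.10 in total (split across the unequal shares, but the aggregate is all that matters for the group sum).
The 8 free-riders keep 9 each, adding 72. Group total = 72 + 224.10 = 296.10.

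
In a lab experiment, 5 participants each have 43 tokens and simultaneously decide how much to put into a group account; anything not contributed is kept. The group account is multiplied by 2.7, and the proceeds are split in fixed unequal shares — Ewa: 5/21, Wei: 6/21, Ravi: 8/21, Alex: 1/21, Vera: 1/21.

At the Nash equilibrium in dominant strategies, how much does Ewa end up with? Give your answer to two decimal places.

70.64 tokens

Player j's private return per contributed unit is 2.7 × (j's share). Contributing is weakly dominant for j when that share is at least 1/2.7 = 0.3704, and contributing 0 is dominant otherwise.
The only share above 0.3704 is Ravi's 8/21, contributing 43; the remaining 4 contribute 0. Total contributed: 43.
Ewa keeps 43 and receives 2.7 × 43 × 5/21 = 27.64 from the group account, for a payoff of 70.64.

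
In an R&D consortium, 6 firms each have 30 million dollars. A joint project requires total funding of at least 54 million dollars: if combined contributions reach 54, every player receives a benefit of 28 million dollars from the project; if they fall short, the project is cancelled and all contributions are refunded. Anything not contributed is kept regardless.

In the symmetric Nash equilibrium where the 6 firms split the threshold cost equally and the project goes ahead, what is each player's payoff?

Equal share of the threshold: 54/6 = 9.
At this profile no one gains by cutting their contribution: any cut drops the total below 54, the project is cancelled, contributions are refunded, and the deviator ends with 30, which is less than 30 − 9 + 28 = 49. Contributing more than 9 just wastes the excess. So contributing exactly 9 is a best response.
Each player's payoff: 30 − 9 + 28 = 49.

49 million dollars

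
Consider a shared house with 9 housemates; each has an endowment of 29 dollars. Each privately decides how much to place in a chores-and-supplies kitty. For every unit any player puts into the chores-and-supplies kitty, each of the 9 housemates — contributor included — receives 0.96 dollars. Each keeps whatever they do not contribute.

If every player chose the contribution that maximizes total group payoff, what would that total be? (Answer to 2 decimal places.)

2255.04 dollars

Each contributed unit returns 8.640 to the group as a whole (0.96 to each of 9 players), which exceeds 1, so the social optimum is full contribution: group total = 8.640 × 261 = 2255.04.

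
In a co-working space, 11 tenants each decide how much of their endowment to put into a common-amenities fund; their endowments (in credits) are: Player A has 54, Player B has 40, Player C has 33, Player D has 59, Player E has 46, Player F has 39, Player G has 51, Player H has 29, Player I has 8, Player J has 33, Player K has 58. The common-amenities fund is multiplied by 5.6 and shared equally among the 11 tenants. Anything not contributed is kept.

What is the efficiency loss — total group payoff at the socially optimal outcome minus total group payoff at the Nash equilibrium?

The private return per contributed unit is 5.6/11 = 0.5091 < 1 for every player regardless of endowment, so the Nash equilibrium is zero contribution and the group total is Σ E_j = 54 + 40 + 33 + 59 + 46 + 39 + 51 + 29 + 8 + 33 + 58 = 450.
Each contributed unit returns 5.600 to the group, so the social optimum is full contribution by everyone: group total = 5.600 × 450 = 2520.00.
Efficiency loss = (5.600 − 1) × 450 = 2070.00.

2070.00 credits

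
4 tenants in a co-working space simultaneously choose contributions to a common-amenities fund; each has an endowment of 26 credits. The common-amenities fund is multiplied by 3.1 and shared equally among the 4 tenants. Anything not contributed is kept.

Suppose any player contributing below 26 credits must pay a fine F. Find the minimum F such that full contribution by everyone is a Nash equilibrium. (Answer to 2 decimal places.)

5.85 credits

Given the others contribute fully, the best deviation is to contribute 0 (any partial contribution still incurs the fine and gives up units whose private return 0.7750 is below 1).
Deviating from 26 to 0 saves 26 credits but forfeits the deviator's share of the drop in the common-amenities fund: 3.1/4 × 26 = 20.15.
So the deviation gain is 26 − 20.15 = 5.85, and the fine must be at least 5.85 credits to wipe it out.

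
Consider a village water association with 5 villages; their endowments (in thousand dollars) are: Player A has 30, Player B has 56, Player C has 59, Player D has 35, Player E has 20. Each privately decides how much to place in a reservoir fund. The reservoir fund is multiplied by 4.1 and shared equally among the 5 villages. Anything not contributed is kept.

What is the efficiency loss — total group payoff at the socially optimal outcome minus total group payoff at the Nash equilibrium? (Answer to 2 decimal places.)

The private return per contributed unit is 4.1/5 = 0.8200 < 1 for every player regardless of endowment, so the Nash equilibrium is zero contribution and the group total is Σ E_j = 30 + 56 + 59 + 35 + 20 = 200.
Each contributed unit returns 4.100 to the group, so the social optimum is full contribution by everyone: group total = 4.100 × 200 = 820.00.
Efficiency loss = (4.100 − 1) × 200 = 620.00.

620.00 thousand dollars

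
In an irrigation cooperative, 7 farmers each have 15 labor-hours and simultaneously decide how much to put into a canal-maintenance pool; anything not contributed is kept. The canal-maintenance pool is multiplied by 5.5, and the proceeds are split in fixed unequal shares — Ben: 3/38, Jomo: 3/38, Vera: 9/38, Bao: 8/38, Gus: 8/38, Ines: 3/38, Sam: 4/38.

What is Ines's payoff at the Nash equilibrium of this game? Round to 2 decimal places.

34.54 labor-hours

For player j, contributing a unit is worthwhile iff 5.5 × (j's share) ≥ 1, i.e. iff j's share is at least 0.1818.
The shares above 0.1818 belong to Vera, Bao and Gus, contributing 15 each; the remaining 4 contribute 0. Total contributed: 45.
Ines keeps 15 and receives 5.5 × 45 × 3/38 = 19.54 from the canal-maintenance pool, for a payoff of 34.54.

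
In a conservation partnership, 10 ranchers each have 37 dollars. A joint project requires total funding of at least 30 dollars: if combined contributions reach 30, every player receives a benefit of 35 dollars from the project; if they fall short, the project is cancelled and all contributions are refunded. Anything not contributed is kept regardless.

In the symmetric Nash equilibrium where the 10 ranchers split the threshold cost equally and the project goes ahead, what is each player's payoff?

Equal share of the threshold: 30/10 = 3.
At this profile no one gains by cutting their contribution: any cut drops the total below 30, the project is cancelled, contributions are refunded, and the deviator ends with 37, which is less than 37 − 3 + 35 = 69. Contributing more than 3 just wastes the excess. So contributing exactly 3 is a best response.
Each player's payoff: 37 − 3 + 35 = 69.

69 dollars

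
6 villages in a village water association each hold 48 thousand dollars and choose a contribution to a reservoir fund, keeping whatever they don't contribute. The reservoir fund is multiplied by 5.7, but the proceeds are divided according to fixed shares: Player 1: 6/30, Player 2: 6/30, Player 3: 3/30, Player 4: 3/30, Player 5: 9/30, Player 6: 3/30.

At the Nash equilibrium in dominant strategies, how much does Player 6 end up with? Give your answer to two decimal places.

130.08 thousand dollars

For player j, contributing a unit is worthwhile iff 5.7 × (j's share) ≥ 1, i.e. iff j's share is at least 0.1754.
Player 1, Player 2 and Player 5 clear that bar, contributing 48 each; the remaining 3 contribute 0. Total contributed: 144.
Player 6 keeps 48 and receives 5.7 × 144 × 3/30 = 82.08 from the reservoir fund, for a payoff of 130.08.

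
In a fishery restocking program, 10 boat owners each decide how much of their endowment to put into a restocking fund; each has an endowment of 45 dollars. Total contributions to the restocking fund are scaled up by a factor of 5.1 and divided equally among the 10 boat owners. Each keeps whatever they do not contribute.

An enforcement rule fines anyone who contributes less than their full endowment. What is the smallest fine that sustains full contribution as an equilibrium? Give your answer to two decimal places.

Given the others contribute fully, the best deviation is to contribute 0 (any partial contribution still incurs the fine and gives up units whose private return 0.5100 is below 1).
Deviating from 45 to 0 saves 45 dollars but forfeits the deviator's share of the drop in the restocking fund: 5.1/10 × 45 = 22.95.
So the deviation gain is 45 − 22.95 = 22.05, and the fine must be at least 22.05 dollars to wipe it out.

22.05 dollars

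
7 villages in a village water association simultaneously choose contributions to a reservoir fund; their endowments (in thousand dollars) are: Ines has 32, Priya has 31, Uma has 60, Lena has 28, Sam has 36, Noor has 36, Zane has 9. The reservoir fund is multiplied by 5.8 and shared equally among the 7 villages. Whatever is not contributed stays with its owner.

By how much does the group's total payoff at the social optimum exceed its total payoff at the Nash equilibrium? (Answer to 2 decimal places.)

1113.60 thousand dollars

The private return per contributed unit is 5.8/7 = 0.8286 < 1 for every player regardless of endowment, so the Nash equilibrium is zero contribution and the group total is Σ E_j = 32 + 31 + 60 + 28 + 36 + 36 + 9 = 232.
Each contributed unit returns 5.800 to the group, so the social optimum is full contribution by everyone: group total = 5.800 × 232 = 1345.60.
Efficiency loss = (5.800 − 1) × 232 = 1113.60.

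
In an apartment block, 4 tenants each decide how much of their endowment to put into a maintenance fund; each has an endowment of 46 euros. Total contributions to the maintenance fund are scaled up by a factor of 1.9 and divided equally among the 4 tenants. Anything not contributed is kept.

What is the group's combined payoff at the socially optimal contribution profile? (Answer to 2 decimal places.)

349.60 euros

Each contributed unit returns 1.900 to the group as a whole (0.4750 to each of 4 players), which exceeds 1, so the social optimum is full contribution: group total = 1.900 × 184 = 349.60.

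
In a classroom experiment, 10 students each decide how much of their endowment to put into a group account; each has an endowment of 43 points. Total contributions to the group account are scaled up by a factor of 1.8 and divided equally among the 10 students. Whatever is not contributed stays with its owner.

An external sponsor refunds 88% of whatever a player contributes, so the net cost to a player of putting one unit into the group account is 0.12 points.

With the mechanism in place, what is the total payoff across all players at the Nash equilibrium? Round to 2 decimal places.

1152.40 points

With the mechanism, a contributed unit returns (1.8/10) / 0.12 = 1.5000 per unit of net cost to the contributor — now above 1 — so contributing fully is weakly dominant for every player.
At the Nash equilibrium everyone contributes 43. Group total payoff = 10 × (43 × 0.88 + 1.8 × 43) = 1152.40.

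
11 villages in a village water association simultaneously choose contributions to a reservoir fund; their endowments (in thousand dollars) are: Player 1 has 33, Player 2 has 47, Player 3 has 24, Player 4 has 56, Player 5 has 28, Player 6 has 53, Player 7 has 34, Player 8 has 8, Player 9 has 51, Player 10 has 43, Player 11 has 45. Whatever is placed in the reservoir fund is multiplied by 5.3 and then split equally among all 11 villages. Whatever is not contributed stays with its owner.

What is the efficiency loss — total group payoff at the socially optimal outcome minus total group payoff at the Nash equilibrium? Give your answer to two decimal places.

1814.60 thousand dollars

The private return per contributed unit is 5.3/11 = 0.4818 < 1 for every player regardless of endowment, so the Nash equilibrium is zero contribution and the group total is Σ E_j = 33 + 47 + 24 + 56 + 28 + 53 + 34 + 8 + 51 + 43 + 45 = 422.
Each contributed unit returns 5.300 to the group, so the social optimum is full contribution by everyone: group total = 5.300 × 422 = 2236.60.
Efficiency loss = (5.300 − 1) × 422 = 1814.60.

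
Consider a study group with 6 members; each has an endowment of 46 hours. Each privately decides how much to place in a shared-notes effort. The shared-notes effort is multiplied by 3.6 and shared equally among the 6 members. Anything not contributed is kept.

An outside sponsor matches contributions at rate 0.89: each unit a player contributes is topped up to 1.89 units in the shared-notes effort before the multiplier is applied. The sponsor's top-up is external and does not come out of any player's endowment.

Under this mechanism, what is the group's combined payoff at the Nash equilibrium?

1877.90 hours

Under the mechanism each unit contributed yields 3.6 × 1.89 / 6 = 1.1340 back to its contributor per unit of net cost, which exceeds 1, making full contribution the dominant choice for everyone.
At the Nash equilibrium everyone contributes 46. Group total payoff = 3.6 × 1.89 × 276 = 1877.90.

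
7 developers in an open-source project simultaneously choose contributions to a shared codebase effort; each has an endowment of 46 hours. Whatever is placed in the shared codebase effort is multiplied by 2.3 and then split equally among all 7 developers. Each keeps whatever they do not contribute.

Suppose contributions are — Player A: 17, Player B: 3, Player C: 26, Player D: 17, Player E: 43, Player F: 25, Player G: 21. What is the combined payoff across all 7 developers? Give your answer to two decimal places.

519.60 hours

Total contributed: 17 + 3 + 26 + 17 + 43 + 25 + 21 = 152; total kept: 7 × 46 − 152 = 170.
The shared codebase effort pays out 2.3 × 152 = 349.60 in aggregate.
Group total = 170 + 349.60 = 519.60.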